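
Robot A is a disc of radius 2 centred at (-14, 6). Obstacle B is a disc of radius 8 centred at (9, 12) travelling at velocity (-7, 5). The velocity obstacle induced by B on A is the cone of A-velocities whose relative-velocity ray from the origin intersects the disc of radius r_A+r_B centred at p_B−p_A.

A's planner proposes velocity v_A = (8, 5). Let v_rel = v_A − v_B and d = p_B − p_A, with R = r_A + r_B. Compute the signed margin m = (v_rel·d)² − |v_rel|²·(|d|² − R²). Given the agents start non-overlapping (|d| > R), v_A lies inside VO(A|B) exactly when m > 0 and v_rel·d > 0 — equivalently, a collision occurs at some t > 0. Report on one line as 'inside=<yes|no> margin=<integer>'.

d = (23, 6),  |d|² = 565;  R = 2+8 = 10,  c = 565−10² = 465
v_rel = (15, 0),  |v_rel|² = 225;  v_rel·d = (15)·(23) + (0)·(6) = 345
225·t² − 690·t + 465 = 0  ⇒  m = 345² − 225·465 = 14400
m = 14400 > 0,  v_rel·d = 345 > 0  ⇒  inside

inside=yes margin=14400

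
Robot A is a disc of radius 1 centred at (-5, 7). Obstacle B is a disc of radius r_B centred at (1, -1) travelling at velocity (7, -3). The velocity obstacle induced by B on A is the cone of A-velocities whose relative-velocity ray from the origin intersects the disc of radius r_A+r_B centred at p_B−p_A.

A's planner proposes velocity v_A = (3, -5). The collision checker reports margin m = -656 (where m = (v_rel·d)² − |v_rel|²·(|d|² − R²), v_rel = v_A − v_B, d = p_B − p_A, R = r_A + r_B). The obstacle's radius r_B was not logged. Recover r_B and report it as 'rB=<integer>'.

m = -656
d = (6, -8);  v_rel = (-4, -2),  |v_rel|² = 20
v_rel×d = (-4)·(-8) − (-2)·(6) = 44
since m = R²·20 − 44²:  R² = (1936 + -656) / 20 = 64
R = √64 = 8  ⇒  r_B = 8 − 1 = 7

rB=7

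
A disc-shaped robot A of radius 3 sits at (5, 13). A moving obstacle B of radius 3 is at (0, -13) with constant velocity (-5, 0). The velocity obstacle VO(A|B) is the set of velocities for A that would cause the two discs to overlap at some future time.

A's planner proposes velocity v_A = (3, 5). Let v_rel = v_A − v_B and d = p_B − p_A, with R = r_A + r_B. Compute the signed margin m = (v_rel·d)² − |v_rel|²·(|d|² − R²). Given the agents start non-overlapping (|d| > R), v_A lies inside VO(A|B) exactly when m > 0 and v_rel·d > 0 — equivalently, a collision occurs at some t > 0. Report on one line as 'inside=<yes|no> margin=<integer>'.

d = (-5, -26),  |d|² = 701;  R = 3+3 = 6,  c = 701−6² = 665
v_rel = (8, 5),  |v_rel|² = 89;  v_rel·d = (8)·(-5) + (5)·(-26) = -170
89·t² + 340·t + 665 = 0  ⇒  m = (-170)² − 89·665 = -30285
m = -30285 < 0,  v_rel·d = -170 < 0  ⇒  outside

inside=no margin=-30285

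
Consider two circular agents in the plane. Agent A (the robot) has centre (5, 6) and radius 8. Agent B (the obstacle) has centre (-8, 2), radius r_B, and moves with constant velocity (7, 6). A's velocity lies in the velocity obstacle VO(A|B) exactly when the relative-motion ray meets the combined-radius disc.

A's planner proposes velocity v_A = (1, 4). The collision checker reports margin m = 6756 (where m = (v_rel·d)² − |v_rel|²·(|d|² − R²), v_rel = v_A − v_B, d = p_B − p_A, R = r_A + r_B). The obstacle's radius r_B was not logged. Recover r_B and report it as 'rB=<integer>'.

m = 6756
d = (-13, -4);  v_rel = (-6, -2),  |v_rel|² = 40
v_rel×d = (-6)·(-4) − (-2)·(-13) = -2
since m = R²·40 − (-2)²:  R² = (4 + 6756) / 40 = 169
R = √169 = 13  ⇒  r_B = 13 − 8 = 5

rB=5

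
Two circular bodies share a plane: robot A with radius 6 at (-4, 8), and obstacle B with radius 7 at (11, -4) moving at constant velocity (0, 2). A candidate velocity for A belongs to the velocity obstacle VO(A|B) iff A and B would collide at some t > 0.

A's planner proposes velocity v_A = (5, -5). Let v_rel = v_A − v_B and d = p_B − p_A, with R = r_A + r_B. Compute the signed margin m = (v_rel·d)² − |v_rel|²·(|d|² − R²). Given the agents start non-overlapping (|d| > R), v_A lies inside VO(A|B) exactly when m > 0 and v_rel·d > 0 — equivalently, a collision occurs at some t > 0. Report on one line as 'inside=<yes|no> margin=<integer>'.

d = (15, -12),  |d|² = 369;  R = 6+7 = 13,  c = 369−13² = 200
v_rel = (5, -7),  |v_rel|² = 74;  v_rel·d = (5)·(15) + (-7)·(-12) = 159
74·t² − 318·t + 200 = 0  ⇒  m = 159² − 74·200 = 10481
m = 10481 > 0,  v_rel·d = 159 > 0  ⇒  inside

inside=yes margin=10481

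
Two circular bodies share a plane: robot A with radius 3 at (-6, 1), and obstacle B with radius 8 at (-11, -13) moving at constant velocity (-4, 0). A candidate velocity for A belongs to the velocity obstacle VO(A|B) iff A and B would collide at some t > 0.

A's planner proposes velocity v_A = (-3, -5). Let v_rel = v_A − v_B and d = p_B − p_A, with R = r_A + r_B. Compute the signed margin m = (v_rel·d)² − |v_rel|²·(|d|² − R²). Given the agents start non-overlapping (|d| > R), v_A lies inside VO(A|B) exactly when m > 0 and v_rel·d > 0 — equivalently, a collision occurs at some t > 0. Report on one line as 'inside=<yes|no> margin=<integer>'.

d = (-5, -14),  |d|² = 221;  R = 3+8 = 11,  c = 221−11² = 100
v_rel = (1, -5),  |v_rel|² = 26;  v_rel·d = (1)·(-5) + (-5)·(-14) = 65
26·t² − 130·t + 100 = 0  ⇒  m = 65² − 26·100 = 1625
m = 1625 > 0,  v_rel·d = 65 > 0  ⇒  inside

inside=yes margin=1625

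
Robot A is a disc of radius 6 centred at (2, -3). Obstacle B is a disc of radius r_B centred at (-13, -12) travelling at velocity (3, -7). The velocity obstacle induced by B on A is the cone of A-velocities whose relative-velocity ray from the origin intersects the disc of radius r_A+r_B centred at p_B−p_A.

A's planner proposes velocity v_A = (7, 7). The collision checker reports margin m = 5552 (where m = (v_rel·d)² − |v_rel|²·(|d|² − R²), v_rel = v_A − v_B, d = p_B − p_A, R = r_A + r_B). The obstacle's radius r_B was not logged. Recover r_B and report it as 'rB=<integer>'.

m = 5552
d = (-15, -9);  v_rel = (4, 14),  |v_rel|² = 212
v_rel×d = (4)·(-9) − (14)·(-15) = 174
since m = R²·212 − 174²:  R² = (30276 + 5552) / 212 = 169
R = √169 = 13  ⇒  r_B = 13 − 6 = 7

rB=7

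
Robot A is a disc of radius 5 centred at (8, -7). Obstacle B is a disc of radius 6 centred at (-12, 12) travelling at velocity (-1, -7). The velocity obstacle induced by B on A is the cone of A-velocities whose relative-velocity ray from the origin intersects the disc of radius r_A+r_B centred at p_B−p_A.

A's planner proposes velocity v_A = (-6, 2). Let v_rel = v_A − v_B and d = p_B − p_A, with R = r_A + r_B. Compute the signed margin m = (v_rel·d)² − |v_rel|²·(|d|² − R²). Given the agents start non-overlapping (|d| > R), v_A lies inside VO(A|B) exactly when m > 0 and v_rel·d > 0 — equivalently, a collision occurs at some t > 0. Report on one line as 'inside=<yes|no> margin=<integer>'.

d = (-20, 19),  |d|² = 761;  R = 5+6 = 11,  c = 761−11² = 640
v_rel = (-5, 9),  |v_rel|² = 106;  v_rel·d = (-5)·(-20) + (9)·(19) = 271
106·t² − 542·t + 640 = 0  ⇒  m = 271² − 106·640 = 5601
m = 5601 > 0,  v_rel·d = 271 > 0  ⇒  inside

inside=yes margin=5601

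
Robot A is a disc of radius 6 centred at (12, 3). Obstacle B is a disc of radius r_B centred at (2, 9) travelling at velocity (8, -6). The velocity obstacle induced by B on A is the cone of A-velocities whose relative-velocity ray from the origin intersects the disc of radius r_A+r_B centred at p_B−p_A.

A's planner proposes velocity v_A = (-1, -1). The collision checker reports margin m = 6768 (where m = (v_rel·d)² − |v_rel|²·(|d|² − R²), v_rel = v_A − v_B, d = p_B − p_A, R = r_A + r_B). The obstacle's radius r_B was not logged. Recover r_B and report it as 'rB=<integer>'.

m = 6768
d = (-10, 6);  v_rel = (-9, 5),  |v_rel|² = 106
v_rel×d = (-9)·(6) − (5)·(-10) = -4
since m = R²·106 − (-4)²:  R² = (16 + 6768) / 106 = 64
R = √64 = 8  ⇒  r_B = 8 − 6 = 2

rB=2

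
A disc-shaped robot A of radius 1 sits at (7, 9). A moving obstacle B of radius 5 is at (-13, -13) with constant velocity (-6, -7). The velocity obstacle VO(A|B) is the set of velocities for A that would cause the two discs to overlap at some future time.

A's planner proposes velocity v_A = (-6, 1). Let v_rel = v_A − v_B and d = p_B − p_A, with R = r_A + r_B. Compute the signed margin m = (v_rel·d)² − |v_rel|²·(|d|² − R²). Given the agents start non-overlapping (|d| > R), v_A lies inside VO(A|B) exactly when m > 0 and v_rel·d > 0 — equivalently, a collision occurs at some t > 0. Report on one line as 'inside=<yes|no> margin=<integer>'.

d = (-20, -22),  |d|² = 884;  R = 1+5 = 6,  c = 884−6² = 848
v_rel = (0, 8),  |v_rel|² = 64;  v_rel·d = (0)·(-20) + (8)·(-22) = -176
64·t² + 352·t + 848 = 0  ⇒  m = (-176)² − 64·848 = -23296
m = -23296 < 0,  v_rel·d = -176 < 0  ⇒  outside

inside=no margin=-23296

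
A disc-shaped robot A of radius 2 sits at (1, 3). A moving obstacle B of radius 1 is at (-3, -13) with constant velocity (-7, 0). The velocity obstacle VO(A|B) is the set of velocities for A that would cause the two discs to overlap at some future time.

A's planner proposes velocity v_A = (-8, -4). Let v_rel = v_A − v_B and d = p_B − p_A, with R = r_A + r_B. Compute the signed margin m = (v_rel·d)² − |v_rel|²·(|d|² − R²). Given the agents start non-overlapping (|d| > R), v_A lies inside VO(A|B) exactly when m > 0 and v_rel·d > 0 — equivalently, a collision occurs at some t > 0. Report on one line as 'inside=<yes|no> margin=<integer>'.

d = (-4, -16),  |d|² = 272;  R = 2+1 = 3,  c = 272−3² = 263
v_rel = (-1, -4),  |v_rel|² = 17;  v_rel·d = (-1)·(-4) + (-4)·(-16) = 68
17·t² − 136·t + 263 = 0  ⇒  m = 68² − 17·263 = 153
m = 153 > 0,  v_rel·d = 68 > 0  ⇒  inside

inside=yes margin=153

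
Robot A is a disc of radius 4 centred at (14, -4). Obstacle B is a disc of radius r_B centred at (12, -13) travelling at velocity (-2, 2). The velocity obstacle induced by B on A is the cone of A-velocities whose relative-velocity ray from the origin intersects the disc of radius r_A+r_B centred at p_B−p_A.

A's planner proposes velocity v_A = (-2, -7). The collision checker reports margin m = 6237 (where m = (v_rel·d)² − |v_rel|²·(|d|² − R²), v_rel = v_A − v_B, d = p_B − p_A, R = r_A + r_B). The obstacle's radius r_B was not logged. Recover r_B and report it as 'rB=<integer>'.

m = 6237
d = (-2, -9);  v_rel = (0, -9),  |v_rel|² = 81
v_rel×d = (0)·(-9) − (-9)·(-2) = -18
since m = R²·81 − (-18)²:  R² = (324 + 6237) / 81 = 81
R = √81 = 9  ⇒  r_B = 9 − 4 = 5

rB=5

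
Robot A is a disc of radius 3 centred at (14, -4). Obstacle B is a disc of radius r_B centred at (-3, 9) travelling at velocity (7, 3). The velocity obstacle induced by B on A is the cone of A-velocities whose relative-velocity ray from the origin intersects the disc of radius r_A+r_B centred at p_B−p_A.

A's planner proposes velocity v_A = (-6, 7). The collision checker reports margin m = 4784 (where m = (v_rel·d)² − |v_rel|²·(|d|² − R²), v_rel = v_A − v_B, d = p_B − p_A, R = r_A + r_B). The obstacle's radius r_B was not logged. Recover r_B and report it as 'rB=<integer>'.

m = 4784
d = (-17, 13);  v_rel = (-13, 4),  |v_rel|² = 185
v_rel×d = (-13)·(13) − (4)·(-17) = -101
since m = R²·185 − (-101)²:  R² = (10201 + 4784) / 185 = 81
R = √81 = 9  ⇒  r_B = 9 − 3 = 6

rB=6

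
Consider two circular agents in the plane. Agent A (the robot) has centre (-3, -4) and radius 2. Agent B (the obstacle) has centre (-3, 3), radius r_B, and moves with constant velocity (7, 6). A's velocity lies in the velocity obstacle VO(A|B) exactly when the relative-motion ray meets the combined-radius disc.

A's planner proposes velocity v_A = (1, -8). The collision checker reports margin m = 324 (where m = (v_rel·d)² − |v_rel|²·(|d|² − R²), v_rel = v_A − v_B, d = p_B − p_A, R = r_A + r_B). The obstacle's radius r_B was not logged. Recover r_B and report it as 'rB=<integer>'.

m = 324
d = (0, 7);  v_rel = (-6, -14),  |v_rel|² = 232
v_rel×d = (-6)·(7) − (-14)·(0) = -42
since m = R²·232 − (-42)²:  R² = (1764 + 324) / 232 = 9
R = √9 = 3  ⇒  r_B = 3 − 2 = 1

rB=1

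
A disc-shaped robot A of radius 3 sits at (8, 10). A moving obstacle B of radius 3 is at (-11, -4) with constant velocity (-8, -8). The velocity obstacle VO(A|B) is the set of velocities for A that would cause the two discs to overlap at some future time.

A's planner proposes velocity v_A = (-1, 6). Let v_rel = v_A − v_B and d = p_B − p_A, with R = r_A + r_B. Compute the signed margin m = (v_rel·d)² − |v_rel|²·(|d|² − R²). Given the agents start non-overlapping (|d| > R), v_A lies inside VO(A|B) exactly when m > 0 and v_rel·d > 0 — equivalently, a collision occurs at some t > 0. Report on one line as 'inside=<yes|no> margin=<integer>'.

d = (-19, -14),  |d|² = 557;  R = 3+3 = 6,  c = 557−6² = 521
v_rel = (7, 14),  |v_rel|² = 245;  v_rel·d = (7)·(-19) + (14)·(-14) = -329
245·t² + 658·t + 521 = 0  ⇒  m = (-329)² − 245·521 = -19404
m = -19404 < 0,  v_rel·d = -329 < 0  ⇒  outside

inside=no margin=-19404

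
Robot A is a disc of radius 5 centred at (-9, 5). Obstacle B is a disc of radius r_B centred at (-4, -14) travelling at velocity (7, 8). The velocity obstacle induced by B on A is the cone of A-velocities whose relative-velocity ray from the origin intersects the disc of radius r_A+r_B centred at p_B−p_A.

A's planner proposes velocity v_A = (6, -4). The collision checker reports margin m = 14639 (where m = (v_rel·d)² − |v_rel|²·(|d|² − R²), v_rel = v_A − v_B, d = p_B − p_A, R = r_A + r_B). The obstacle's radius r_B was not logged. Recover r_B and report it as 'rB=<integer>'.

m = 14639
d = (5, -19);  v_rel = (-1, -12),  |v_rel|² = 145
v_rel×d = (-1)·(-19) − (-12)·(5) = 79
since m = R²·145 − 79²:  R² = (6241 + 14639) / 145 = 144
R = √144 = 12  ⇒  r_B = 12 − 5 = 7

rB=7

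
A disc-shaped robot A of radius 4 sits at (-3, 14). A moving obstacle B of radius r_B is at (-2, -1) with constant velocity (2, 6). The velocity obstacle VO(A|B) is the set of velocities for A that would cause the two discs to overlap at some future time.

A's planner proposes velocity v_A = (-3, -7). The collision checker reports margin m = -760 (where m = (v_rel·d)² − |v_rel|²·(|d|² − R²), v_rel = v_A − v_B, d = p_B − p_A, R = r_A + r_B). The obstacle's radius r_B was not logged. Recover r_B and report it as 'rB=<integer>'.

m = -760
d = (1, -15);  v_rel = (-5, -13),  |v_rel|² = 194
v_rel×d = (-5)·(-15) − (-13)·(1) = 88
since m = R²·194 − 88²:  R² = (7744 + -760) / 194 = 36
R = √36 = 6  ⇒  r_B = 6 − 4 = 2

rB=2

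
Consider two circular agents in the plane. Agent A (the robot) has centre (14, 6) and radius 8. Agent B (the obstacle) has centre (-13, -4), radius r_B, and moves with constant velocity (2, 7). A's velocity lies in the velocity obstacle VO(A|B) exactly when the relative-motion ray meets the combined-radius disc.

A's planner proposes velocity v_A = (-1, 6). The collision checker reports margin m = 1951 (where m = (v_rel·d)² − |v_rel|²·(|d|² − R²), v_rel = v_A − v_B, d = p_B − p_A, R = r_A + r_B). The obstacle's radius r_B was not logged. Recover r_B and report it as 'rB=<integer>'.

m = 1951
d = (-27, -10);  v_rel = (-3, -1),  |v_rel|² = 10
v_rel×d = (-3)·(-10) − (-1)·(-27) = 3
since m = R²·10 − 3²:  R² = (9 + 1951) / 10 = 196
R = √196 = 14  ⇒  r_B = 14 − 8 = 6

rB=6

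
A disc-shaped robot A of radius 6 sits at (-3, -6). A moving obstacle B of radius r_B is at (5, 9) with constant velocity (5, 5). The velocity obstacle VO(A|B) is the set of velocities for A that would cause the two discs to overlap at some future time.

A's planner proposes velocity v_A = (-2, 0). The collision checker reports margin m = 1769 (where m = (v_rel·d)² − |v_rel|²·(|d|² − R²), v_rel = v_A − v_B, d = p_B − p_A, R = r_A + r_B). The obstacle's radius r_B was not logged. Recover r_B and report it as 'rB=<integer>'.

m = 1769
d = (8, 15);  v_rel = (-7, -5),  |v_rel|² = 74
v_rel×d = (-7)·(15) − (-5)·(8) = -65
since m = R²·74 − (-65)²:  R² = (4225 + 1769) / 74 = 81
R = √81 = 9  ⇒  r_B = 9 − 6 = 3

rB=3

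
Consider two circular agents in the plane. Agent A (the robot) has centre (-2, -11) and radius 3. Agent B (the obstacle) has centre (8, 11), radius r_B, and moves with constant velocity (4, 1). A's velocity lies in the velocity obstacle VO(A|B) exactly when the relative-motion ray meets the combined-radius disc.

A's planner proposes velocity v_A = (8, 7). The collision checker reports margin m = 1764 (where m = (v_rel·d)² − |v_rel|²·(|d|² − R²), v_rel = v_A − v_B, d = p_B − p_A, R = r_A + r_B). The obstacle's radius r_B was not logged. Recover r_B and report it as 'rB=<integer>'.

m = 1764
d = (10, 22);  v_rel = (4, 6),  |v_rel|² = 52
v_rel×d = (4)·(22) − (6)·(10) = 28
since m = R²·52 − 28²:  R² = (784 + 1764) / 52 = 49
R = √49 = 7  ⇒  r_B = 7 − 3 = 4

rB=4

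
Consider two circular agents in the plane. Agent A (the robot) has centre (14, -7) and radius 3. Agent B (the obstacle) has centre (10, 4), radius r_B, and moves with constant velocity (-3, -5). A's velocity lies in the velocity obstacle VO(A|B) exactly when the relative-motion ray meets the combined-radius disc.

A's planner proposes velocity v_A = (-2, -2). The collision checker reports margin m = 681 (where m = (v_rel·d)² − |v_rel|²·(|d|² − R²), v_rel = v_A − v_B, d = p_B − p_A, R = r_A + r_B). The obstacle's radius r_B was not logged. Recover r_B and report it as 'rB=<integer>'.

m = 681
d = (-4, 11);  v_rel = (1, 3),  |v_rel|² = 10
v_rel×d = (1)·(11) − (3)·(-4) = 23
since m = R²·10 − 23²:  R² = (529 + 681) / 10 = 121
R = √121 = 11  ⇒  r_B = 11 − 3 = 8

rB=8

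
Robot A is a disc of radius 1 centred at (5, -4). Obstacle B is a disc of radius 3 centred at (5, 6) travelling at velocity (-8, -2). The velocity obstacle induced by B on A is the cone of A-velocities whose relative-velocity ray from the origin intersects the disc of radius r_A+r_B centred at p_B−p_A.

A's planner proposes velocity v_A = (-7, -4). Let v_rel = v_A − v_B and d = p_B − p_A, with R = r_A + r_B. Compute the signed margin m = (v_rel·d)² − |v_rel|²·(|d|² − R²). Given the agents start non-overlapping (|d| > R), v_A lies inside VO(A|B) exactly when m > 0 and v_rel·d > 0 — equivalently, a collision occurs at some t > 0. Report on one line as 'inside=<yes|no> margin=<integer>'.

d = (0, 10),  |d|² = 100;  R = 1+3 = 4,  c = 100−4² = 84
v_rel = (1, -2),  |v_rel|² = 5;  v_rel·d = (1)·(0) + (-2)·(10) = -20
5·t² + 40·t + 84 = 0  ⇒  m = (-20)² − 5·84 = -20
m = -20 < 0,  v_rel·d = -20 < 0  ⇒  outside

inside=no margin=-20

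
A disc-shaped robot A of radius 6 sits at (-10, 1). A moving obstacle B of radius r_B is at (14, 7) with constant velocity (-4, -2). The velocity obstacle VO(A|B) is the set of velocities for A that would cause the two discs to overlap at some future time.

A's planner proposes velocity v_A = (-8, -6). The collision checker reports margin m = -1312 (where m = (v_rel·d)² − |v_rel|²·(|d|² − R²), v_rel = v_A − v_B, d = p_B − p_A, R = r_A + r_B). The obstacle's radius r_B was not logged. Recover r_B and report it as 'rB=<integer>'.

m = -1312
d = (24, 6);  v_rel = (-4, -4),  |v_rel|² = 32
v_rel×d = (-4)·(6) − (-4)·(24) = 72
since m = R²·32 − 72²:  R² = (5184 + -1312) / 32 = 121
R = √121 = 11  ⇒  r_B = 11 − 6 = 5

rB=5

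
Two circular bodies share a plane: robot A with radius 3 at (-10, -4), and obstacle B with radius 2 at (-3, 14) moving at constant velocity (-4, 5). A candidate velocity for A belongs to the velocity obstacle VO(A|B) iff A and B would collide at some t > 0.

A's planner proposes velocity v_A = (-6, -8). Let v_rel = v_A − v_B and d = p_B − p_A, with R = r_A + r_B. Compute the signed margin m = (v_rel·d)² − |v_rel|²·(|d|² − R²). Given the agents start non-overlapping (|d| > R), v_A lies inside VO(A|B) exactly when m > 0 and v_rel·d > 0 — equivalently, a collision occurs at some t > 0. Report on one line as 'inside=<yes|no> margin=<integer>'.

d = (7, 18),  |d|² = 373;  R = 3+2 = 5,  c = 373−5² = 348
v_rel = (-2, -13),  |v_rel|² = 173;  v_rel·d = (-2)·(7) + (-13)·(18) = -248
173·t² + 496·t + 348 = 0  ⇒  m = (-248)² − 173·348 = 1300
m = 1300 > 0,  v_rel·d = -248 < 0  ⇒  outside

inside=no margin=1300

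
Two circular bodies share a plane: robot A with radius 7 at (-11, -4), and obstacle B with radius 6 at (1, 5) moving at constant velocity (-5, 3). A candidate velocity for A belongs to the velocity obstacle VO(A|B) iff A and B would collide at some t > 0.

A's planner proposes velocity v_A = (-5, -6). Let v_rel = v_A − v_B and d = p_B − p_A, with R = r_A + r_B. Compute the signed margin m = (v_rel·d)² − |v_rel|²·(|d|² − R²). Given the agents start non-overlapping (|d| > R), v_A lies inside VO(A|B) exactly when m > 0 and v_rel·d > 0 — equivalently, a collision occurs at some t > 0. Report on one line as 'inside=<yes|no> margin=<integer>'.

d = (12, 9),  |d|² = 225;  R = 7+6 = 13,  c = 225−13² = 56
v_rel = (0, -9),  |v_rel|² = 81;  v_rel·d = (0)·(12) + (-9)·(9) = -81
81·t² + 162·t + 56 = 0  ⇒  m = (-81)² − 81·56 = 2025
m = 2025 > 0,  v_rel·d = -81 < 0  ⇒  outside

inside=no margin=2025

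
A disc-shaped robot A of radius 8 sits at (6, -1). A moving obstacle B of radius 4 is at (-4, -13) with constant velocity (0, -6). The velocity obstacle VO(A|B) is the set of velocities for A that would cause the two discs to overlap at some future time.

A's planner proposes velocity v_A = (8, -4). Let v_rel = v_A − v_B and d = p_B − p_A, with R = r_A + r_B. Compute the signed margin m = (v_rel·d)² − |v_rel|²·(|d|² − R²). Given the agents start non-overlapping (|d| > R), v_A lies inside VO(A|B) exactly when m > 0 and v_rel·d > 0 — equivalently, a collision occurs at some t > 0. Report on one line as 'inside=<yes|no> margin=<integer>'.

d = (-10, -12),  |d|² = 244;  R = 8+4 = 12,  c = 244−12² = 100
v_rel = (8, 2),  |v_rel|² = 68;  v_rel·d = (8)·(-10) + (2)·(-12) = -104
68·t² + 208·t + 100 = 0  ⇒  m = (-104)² − 68·100 = 4016
m = 4016 > 0,  v_rel·d = -104 < 0  ⇒  outside

inside=no margin=4016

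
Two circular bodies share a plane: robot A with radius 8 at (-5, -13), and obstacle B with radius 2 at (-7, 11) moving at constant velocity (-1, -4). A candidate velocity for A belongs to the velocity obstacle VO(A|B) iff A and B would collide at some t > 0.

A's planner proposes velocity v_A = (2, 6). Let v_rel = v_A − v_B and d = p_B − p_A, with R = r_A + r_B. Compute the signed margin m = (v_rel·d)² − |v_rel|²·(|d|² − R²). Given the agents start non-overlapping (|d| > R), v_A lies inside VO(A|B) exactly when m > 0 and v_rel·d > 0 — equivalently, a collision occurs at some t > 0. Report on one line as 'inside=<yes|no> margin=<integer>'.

d = (-2, 24),  |d|² = 580;  R = 8+2 = 10,  c = 580−10² = 480
v_rel = (3, 10),  |v_rel|² = 109;  v_rel·d = (3)·(-2) + (10)·(24) = 234
109·t² − 468·t + 480 = 0  ⇒  m = 234² − 109·480 = 2436
m = 2436 > 0,  v_rel·d = 234 > 0  ⇒  inside

inside=yes margin=2436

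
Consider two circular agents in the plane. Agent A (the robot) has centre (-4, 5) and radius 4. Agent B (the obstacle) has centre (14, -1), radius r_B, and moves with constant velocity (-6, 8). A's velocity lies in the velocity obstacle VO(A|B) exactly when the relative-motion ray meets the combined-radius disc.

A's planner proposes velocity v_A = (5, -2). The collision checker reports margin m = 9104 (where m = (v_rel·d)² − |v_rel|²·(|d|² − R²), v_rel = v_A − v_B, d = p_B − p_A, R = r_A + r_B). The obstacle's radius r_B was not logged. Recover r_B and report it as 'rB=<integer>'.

m = 9104
d = (18, -6);  v_rel = (11, -10),  |v_rel|² = 221
v_rel×d = (11)·(-6) − (-10)·(18) = 114
since m = R²·221 − 114²:  R² = (12996 + 9104) / 221 = 100
R = √100 = 10  ⇒  r_B = 10 − 4 = 6

rB=6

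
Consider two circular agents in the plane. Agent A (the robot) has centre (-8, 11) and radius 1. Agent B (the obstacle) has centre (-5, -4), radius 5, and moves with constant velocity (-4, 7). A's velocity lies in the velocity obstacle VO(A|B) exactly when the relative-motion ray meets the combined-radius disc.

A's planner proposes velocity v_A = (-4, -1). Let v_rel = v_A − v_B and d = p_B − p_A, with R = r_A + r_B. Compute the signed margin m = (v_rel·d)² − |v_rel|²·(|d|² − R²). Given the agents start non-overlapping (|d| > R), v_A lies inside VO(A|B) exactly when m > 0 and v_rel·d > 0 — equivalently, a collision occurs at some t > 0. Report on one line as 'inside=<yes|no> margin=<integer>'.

d = (3, -15),  |d|² = 234;  R = 1+5 = 6,  c = 234−6² = 198
v_rel = (0, -8),  |v_rel|² = 64;  v_rel·d = (0)·(3) + (-8)·(-15) = 120
64·t² − 240·t + 198 = 0  ⇒  m = 120² − 64·198 = 1728
m = 1728 > 0,  v_rel·d = 120 > 0  ⇒  inside

inside=yes margin=1728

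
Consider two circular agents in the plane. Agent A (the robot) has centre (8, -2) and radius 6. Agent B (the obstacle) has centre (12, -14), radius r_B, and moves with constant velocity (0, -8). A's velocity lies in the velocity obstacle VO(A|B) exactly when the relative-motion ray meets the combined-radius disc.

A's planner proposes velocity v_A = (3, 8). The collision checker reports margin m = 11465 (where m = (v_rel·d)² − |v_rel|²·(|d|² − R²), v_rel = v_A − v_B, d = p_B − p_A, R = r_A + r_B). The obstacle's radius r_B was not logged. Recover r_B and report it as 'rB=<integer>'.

m = 11465
d = (4, -12);  v_rel = (3, 16),  |v_rel|² = 265
v_rel×d = (3)·(-12) − (16)·(4) = -100
since m = R²·265 − (-100)²:  R² = (10000 + 11465) / 265 = 81
R = √81 = 9  ⇒  r_B = 9 − 6 = 3

rB=3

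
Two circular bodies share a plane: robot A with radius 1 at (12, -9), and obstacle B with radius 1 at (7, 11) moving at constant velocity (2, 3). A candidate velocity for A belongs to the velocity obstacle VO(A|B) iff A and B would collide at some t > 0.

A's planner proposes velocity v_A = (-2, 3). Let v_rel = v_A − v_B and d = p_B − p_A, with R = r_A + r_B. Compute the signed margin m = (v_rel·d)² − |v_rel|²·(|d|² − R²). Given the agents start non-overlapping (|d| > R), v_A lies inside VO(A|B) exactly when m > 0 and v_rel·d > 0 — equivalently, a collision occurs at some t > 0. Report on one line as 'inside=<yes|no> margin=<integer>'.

d = (-5, 20),  |d|² = 425;  R = 1+1 = 2,  c = 425−2² = 421
v_rel = (-4, 0),  |v_rel|² = 16;  v_rel·d = (-4)·(-5) + (0)·(20) = 20
16·t² − 40·t + 421 = 0  ⇒  m = 20² − 16·421 = -6336
m = -6336 < 0,  v_rel·d = 20 > 0  ⇒  outside

inside=no margin=-6336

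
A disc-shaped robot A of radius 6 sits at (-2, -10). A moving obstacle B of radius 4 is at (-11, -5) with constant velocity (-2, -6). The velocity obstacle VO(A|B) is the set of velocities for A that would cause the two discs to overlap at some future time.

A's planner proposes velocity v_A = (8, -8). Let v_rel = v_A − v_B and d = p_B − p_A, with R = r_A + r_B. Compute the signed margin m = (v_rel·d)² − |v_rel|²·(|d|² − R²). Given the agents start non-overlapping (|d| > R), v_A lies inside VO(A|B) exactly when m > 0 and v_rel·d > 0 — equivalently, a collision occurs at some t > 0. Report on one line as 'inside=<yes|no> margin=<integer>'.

d = (-9, 5),  |d|² = 106;  R = 6+4 = 10,  c = 106−10² = 6
v_rel = (10, -2),  |v_rel|² = 104;  v_rel·d = (10)·(-9) + (-2)·(5) = -100
104·t² + 200·t + 6 = 0  ⇒  m = (-100)² − 104·6 = 9376
m = 9376 > 0,  v_rel·d = -100 < 0  ⇒  outside

inside=no margin=9376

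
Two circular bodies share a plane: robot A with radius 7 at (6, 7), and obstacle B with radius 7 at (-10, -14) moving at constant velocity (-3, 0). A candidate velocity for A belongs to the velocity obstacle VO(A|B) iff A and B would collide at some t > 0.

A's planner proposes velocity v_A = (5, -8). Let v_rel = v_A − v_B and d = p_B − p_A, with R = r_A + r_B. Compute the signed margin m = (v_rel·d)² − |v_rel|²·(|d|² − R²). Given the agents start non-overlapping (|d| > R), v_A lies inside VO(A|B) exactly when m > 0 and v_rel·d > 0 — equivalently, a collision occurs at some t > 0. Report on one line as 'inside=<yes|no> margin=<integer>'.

d = (-16, -21),  |d|² = 697;  R = 7+7 = 14,  c = 697−14² = 501
v_rel = (8, -8),  |v_rel|² = 128;  v_rel·d = (8)·(-16) + (-8)·(-21) = 40
128·t² − 80·t + 501 = 0  ⇒  m = 40² − 128·501 = -62528
m = -62528 < 0,  v_rel·d = 40 > 0  ⇒  outside

inside=no margin=-62528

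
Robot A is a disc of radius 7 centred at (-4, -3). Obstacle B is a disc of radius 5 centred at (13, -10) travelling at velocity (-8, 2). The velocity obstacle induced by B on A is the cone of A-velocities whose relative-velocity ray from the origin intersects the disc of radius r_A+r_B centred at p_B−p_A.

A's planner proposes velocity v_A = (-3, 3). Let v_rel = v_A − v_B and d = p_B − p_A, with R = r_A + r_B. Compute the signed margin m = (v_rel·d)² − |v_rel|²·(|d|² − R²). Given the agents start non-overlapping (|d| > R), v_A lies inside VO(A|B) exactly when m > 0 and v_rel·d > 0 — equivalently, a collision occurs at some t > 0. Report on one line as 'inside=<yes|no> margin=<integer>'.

d = (17, -7),  |d|² = 338;  R = 7+5 = 12,  c = 338−12² = 194
v_rel = (5, 1),  |v_rel|² = 26;  v_rel·d = (5)·(17) + (1)·(-7) = 78
26·t² − 156·t + 194 = 0  ⇒  m = 78² − 26·194 = 1040
m = 1040 > 0,  v_rel·d = 78 > 0  ⇒  inside

inside=yes margin=1040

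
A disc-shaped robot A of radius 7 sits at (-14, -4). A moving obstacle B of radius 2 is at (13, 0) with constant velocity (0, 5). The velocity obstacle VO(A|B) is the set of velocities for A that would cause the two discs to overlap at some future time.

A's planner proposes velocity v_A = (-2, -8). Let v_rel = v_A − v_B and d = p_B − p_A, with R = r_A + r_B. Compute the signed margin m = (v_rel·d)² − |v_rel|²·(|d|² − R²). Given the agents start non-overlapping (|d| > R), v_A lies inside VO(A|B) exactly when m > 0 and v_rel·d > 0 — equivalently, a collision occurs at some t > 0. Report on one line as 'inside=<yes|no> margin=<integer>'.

d = (27, 4),  |d|² = 745;  R = 7+2 = 9,  c = 745−9² = 664
v_rel = (-2, -13),  |v_rel|² = 173;  v_rel·d = (-2)·(27) + (-13)·(4) = -106
173·t² + 212·t + 664 = 0  ⇒  m = (-106)² − 173·664 = -103636
m = -103636 < 0,  v_rel·d = -106 < 0  ⇒  outside

inside=no margin=-103636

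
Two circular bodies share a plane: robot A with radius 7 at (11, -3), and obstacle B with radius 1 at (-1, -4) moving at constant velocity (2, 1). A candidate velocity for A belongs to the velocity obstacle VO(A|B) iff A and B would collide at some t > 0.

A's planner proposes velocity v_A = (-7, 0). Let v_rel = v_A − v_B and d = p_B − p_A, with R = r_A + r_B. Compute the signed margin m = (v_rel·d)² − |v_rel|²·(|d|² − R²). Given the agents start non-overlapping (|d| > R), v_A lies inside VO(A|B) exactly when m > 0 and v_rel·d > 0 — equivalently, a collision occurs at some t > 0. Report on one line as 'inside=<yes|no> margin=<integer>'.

d = (-12, -1),  |d|² = 145;  R = 7+1 = 8,  c = 145−8² = 81
v_rel = (-9, -1),  |v_rel|² = 82;  v_rel·d = (-9)·(-12) + (-1)·(-1) = 109
82·t² − 218·t + 81 = 0  ⇒  m = 109² − 82·81 = 5239
m = 5239 > 0,  v_rel·d = 109 > 0  ⇒  inside

inside=yes margin=5239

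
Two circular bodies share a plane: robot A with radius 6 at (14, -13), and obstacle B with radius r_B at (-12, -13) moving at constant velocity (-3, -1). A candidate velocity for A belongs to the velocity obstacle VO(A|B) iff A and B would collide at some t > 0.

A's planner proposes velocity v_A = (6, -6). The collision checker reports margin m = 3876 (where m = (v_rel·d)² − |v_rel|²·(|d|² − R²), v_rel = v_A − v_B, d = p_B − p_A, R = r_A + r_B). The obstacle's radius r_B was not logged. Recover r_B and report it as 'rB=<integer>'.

m = 3876
d = (-26, 0);  v_rel = (9, -5),  |v_rel|² = 106
v_rel×d = (9)·(0) − (-5)·(-26) = -130
since m = R²·106 − (-130)²:  R² = (16900 + 3876) / 106 = 196
R = √196 = 14  ⇒  r_B = 14 − 6 = 8

rB=8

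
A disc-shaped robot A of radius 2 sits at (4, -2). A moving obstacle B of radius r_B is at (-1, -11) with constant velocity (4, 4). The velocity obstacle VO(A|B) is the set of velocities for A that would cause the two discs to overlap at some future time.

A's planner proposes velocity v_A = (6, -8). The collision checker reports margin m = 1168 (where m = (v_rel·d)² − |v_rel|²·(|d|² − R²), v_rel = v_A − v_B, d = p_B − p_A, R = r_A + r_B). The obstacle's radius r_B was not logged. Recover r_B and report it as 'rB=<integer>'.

m = 1168
d = (-5, -9);  v_rel = (2, -12),  |v_rel|² = 148
v_rel×d = (2)·(-9) − (-12)·(-5) = -78
since m = R²·148 − (-78)²:  R² = (6084 + 1168) / 148 = 49
R = √49 = 7  ⇒  r_B = 7 − 2 = 5

rB=5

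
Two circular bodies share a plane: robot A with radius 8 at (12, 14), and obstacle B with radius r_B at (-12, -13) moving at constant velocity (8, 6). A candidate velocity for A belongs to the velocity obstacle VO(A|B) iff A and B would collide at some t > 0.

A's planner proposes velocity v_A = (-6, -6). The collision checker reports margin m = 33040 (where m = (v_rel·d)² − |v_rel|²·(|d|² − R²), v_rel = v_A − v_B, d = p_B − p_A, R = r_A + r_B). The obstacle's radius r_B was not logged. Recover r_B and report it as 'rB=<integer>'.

m = 33040
d = (-24, -27);  v_rel = (-14, -12),  |v_rel|² = 340
v_rel×d = (-14)·(-27) − (-12)·(-24) = 90
since m = R²·340 − 90²:  R² = (8100 + 33040) / 340 = 121
R = √121 = 11  ⇒  r_B = 11 − 8 = 3

rB=3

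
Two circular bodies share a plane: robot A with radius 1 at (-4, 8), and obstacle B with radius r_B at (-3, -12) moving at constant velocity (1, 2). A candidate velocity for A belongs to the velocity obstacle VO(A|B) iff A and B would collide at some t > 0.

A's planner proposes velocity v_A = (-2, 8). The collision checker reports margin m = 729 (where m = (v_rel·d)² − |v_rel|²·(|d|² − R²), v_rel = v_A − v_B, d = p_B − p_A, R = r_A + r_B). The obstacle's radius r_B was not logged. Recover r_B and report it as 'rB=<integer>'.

m = 729
d = (1, -20);  v_rel = (-3, 6),  |v_rel|² = 45
v_rel×d = (-3)·(-20) − (6)·(1) = 54
since m = R²·45 − 54²:  R² = (2916 + 729) / 45 = 81
R = √81 = 9  ⇒  r_B = 9 − 1 = 8

rB=8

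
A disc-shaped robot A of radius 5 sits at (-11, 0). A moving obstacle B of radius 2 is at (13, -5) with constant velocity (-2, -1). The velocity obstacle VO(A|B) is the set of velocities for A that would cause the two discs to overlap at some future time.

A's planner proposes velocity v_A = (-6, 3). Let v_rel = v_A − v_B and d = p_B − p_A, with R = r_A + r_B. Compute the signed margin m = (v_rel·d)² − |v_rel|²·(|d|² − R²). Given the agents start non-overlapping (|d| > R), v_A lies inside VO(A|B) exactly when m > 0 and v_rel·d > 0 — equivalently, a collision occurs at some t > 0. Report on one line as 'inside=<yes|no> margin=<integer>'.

d = (24, -5),  |d|² = 601;  R = 5+2 = 7,  c = 601−7² = 552
v_rel = (-4, 4),  |v_rel|² = 32;  v_rel·d = (-4)·(24) + (4)·(-5) = -116
32·t² + 232·t + 552 = 0  ⇒  m = (-116)² − 32·552 = -4208
m = -4208 < 0,  v_rel·d = -116 < 0  ⇒  outside

inside=no margin=-4208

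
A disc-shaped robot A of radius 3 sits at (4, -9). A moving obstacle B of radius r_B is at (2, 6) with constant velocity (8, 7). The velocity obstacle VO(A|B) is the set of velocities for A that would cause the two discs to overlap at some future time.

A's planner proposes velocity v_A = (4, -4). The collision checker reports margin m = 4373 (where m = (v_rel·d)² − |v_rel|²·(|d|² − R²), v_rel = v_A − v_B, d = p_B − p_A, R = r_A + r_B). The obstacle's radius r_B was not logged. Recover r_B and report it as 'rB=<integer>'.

m = 4373
d = (-2, 15);  v_rel = (-4, -11),  |v_rel|² = 137
v_rel×d = (-4)·(15) − (-11)·(-2) = -82
since m = R²·137 − (-82)²:  R² = (6724 + 4373) / 137 = 81
R = √81 = 9  ⇒  r_B = 9 − 3 = 6

rB=6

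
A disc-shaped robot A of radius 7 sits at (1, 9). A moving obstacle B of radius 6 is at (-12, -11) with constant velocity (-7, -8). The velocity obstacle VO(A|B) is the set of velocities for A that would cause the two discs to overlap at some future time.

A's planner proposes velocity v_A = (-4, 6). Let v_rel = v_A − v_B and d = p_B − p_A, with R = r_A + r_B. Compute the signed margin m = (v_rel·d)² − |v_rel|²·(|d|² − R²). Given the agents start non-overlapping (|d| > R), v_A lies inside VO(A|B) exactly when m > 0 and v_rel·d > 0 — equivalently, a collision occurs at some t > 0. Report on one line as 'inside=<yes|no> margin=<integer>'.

d = (-13, -20),  |d|² = 569;  R = 7+6 = 13,  c = 569−13² = 400
v_rel = (3, 14),  |v_rel|² = 205;  v_rel·d = (3)·(-13) + (14)·(-20) = -319
205·t² + 638·t + 400 = 0  ⇒  m = (-319)² − 205·400 = 19761
m = 19761 > 0,  v_rel·d = -319 < 0  ⇒  outside

inside=no margin=19761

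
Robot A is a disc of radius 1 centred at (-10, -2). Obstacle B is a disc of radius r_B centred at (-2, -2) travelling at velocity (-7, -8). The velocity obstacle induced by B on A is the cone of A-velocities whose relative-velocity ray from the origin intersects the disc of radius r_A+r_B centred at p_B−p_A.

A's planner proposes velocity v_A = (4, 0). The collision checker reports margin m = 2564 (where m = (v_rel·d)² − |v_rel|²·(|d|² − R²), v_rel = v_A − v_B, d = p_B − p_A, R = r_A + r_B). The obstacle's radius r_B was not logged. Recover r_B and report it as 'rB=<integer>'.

m = 2564
d = (8, 0);  v_rel = (11, 8),  |v_rel|² = 185
v_rel×d = (11)·(0) − (8)·(8) = -64
since m = R²·185 − (-64)²:  R² = (4096 + 2564) / 185 = 36
R = √36 = 6  ⇒  r_B = 6 − 1 = 5

rB=5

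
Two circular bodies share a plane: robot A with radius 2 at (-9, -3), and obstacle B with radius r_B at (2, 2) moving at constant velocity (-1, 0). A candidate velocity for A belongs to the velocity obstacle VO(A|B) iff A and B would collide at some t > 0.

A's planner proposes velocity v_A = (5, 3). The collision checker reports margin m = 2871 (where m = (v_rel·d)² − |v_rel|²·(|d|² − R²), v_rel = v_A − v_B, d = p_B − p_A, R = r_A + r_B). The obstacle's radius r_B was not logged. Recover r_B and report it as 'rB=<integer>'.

m = 2871
d = (11, 5);  v_rel = (6, 3),  |v_rel|² = 45
v_rel×d = (6)·(5) − (3)·(11) = -3
since m = R²·45 − (-3)²:  R² = (9 + 2871) / 45 = 64
R = √64 = 8  ⇒  r_B = 8 − 2 = 6

rB=6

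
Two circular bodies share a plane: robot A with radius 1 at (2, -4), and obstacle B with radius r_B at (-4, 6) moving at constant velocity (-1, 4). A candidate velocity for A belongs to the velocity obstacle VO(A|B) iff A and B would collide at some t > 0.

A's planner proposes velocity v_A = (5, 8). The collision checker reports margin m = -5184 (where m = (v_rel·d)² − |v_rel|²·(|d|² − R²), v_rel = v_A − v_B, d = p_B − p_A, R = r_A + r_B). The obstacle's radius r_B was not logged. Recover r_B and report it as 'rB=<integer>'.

m = -5184
d = (-6, 10);  v_rel = (6, 4),  |v_rel|² = 52
v_rel×d = (6)·(10) − (4)·(-6) = 84
since m = R²·52 − 84²:  R² = (7056 + -5184) / 52 = 36
R = √36 = 6  ⇒  r_B = 6 − 1 = 5

rB=5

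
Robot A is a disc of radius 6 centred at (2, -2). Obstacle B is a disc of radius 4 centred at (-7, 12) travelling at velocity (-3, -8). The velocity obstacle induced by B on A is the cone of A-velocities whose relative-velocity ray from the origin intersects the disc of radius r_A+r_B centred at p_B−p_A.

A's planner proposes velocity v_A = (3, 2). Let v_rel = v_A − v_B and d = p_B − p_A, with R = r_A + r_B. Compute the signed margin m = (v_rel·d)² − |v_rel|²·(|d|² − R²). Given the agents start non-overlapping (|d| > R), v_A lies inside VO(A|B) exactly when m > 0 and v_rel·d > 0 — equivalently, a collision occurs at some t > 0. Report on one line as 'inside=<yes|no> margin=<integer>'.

d = (-9, 14),  |d|² = 277;  R = 6+4 = 10,  c = 277−10² = 177
v_rel = (6, 10),  |v_rel|² = 136;  v_rel·d = (6)·(-9) + (10)·(14) = 86
136·t² − 172·t + 177 = 0  ⇒  m = 86² − 136·177 = -16676
m = -16676 < 0,  v_rel·d = 86 > 0  ⇒  outside

inside=no margin=-16676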